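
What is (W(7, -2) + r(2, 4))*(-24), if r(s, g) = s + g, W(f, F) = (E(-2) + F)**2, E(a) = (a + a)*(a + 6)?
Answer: -7920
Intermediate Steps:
E(a) = 2*a*(6 + a) (E(a) = (2*a)*(6 + a) = 2*a*(6 + a))
W(f, F) = (-16 + F)**2 (W(f, F) = (2*(-2)*(6 - 2) + F)**2 = (2*(-2)*4 + F)**2 = (-16 + F)**2)
r(s, g) = g + s
(W(7, -2) + r(2, 4))*(-24) = ((-16 - 2)**2 + (4 + 2))*(-24) = ((-18)**2 + 6)*(-24) = (324 + 6)*(-24) = 330*(-24) = -7920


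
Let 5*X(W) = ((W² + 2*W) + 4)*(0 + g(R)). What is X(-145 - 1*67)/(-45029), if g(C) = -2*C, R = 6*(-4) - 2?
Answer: -2315248/225145 ≈ -10.283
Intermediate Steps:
R = -26 (R = -24 - 2 = -26)
X(W) = 208/5 + 52*W²/5 + 104*W/5 (X(W) = (((W² + 2*W) + 4)*(0 - 2*(-26)))/5 = ((4 + W² + 2*W)*(0 + 52))/5 = ((4 + W² + 2*W)*52)/5 = (208 + 52*W² + 104*W)/5 = 208/5 + 52*W²/5 + 104*W/5)
X(-145 - 1*67)/(-45029) = (208/5 + 52*(-145 - 1*67)²/5 + 104*(-145 - 1*67)/5)/(-45029) = (208/5 + 52*(-145 - 67)²/5 + 104*(-145 - 67)/5)*(-1/45029) = (208/5 + (52/5)*(-212)² + (104/5)*(-212))*(-1/45029) = (208/5 + (52/5)*44944 - 22048/5)*(-1/45029) = (208/5 + 2337088/5 - 22048/5)*(-1/45029) = (2315248/5)*(-1/45029) = -2315248/225145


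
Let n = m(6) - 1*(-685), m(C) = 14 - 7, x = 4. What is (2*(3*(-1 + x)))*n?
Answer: 12456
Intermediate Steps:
m(C) = 7
n = 692 (n = 7 - 1*(-685) = 7 + 685 = 692)
(2*(3*(-1 + x)))*n = (2*(3*(-1 + 4)))*692 = (2*(3*3))*692 = (2*9)*692 = 18*692 = 12456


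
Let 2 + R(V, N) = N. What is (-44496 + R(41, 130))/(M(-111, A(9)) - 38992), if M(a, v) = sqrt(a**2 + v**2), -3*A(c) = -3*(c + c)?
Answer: 1729997056/1520363419 + 133104*sqrt(1405)/1520363419 ≈ 1.1412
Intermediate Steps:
A(c) = 2*c (A(c) = -(-1)*(c + c) = -(-1)*2*c = -(-2)*c = 2*c)
R(V, N) = -2 + N
(-44496 + R(41, 130))/(M(-111, A(9)) - 38992) = (-44496 + (-2 + 130))/(sqrt((-111)**2 + (2*9)**2) - 38992) = (-44496 + 128)/(sqrt(12321 + 18**2) - 38992) = -44368/(sqrt(12321 + 324) - 38992) = -44368/(sqrt(12645) - 38992) = -44368/(3*sqrt(1405) - 38992) = -44368/(-38992 + 3*sqrt(1405))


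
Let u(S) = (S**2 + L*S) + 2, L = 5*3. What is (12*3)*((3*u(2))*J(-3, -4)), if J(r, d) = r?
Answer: -11664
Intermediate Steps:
L = 15
u(S) = 2 + S**2 + 15*S (u(S) = (S**2 + 15*S) + 2 = 2 + S**2 + 15*S)
(12*3)*((3*u(2))*J(-3, -4)) = (12*3)*((3*(2 + 2**2 + 15*2))*(-3)) = 36*((3*(2 + 4 + 30))*(-3)) = 36*((3*36)*(-3)) = 36*(108*(-3)) = 36*(-324) = -11664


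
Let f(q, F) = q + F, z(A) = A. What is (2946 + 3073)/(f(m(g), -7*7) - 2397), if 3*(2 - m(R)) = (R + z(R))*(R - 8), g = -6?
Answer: -6019/2500 ≈ -2.4076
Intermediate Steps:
m(R) = 2 - 2*R*(-8 + R)/3 (m(R) = 2 - (R + R)*(R - 8)/3 = 2 - 2*R*(-8 + R)/3)
f(q, F) = F + q
(2946 + 3073)/(f(m(g), -7*7) - 2397) = (2946 + 3073)/((-7*7 + (2 - 2/3*(-6)**2 + (16/3)*(-6))) - 2397) = 6019/((-49 + (2 - 2/3*36 - 32)) - 2397) = 6019/((-49 + (2 - 24 - 32)) - 2397) = 6019/((-49 - 54) - 2397) = 6019/(-103 - 2397) = 6019/(-2500) = 6019*(-1/2500) = -6019/2500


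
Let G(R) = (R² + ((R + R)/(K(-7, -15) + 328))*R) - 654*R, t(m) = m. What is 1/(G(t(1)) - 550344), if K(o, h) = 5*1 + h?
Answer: -159/87608522 ≈ -1.8149e-6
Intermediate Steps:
K(o, h) = 5 + h
G(R) = -654*R + 160*R²/159 (G(R) = (R² + ((R + R)/((5 - 15) + 328))*R) - 654*R = (R² + ((2*R)/(-10 + 328))*R) - 654*R = (R² + ((2*R)/318)*R) - 654*R = (R² + ((2*R)*(1/318))*R) - 654*R = (R² + (R/159)*R) - 654*R = (R² + R²/159) - 654*R = 160*R²/159 - 654*R = -654*R + 160*R²/159)
1/(G(t(1)) - 550344) = 1/((2/159)*1*(-51993 + 80*1) - 550344) = 1/((2/159)*1*(-51993 + 80) - 550344) = 1/((2/159)*1*(-51913) - 550344) = 1/(-103826/159 - 550344) = 1/(-87608522/159) = -159/87608522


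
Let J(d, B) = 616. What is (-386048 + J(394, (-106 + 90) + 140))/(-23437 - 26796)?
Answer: 385432/50233 ≈ 7.6729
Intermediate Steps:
(-386048 + J(394, (-106 + 90) + 140))/(-23437 - 26796) = (-386048 + 616)/(-23437 - 26796) = -385432/(-50233) = -385432*(-1/50233) = 385432/50233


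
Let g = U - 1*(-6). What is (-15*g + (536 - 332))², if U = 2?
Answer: 7056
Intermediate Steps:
g = 8 (g = 2 - 1*(-6) = 2 + 6 = 8)
(-15*g + (536 - 332))² = (-15*8 + (536 - 332))² = (-120 + 204)² = 84² = 7056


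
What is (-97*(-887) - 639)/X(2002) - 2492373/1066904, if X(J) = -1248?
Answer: -2944502597/41609256 ≈ -70.766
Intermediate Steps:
(-97*(-887) - 639)/X(2002) - 2492373/1066904 = (-97*(-887) - 639)/(-1248) - 2492373/1066904 = (86039 - 639)*(-1/1248) - 2492373*1/1066904 = 85400*(-1/1248) - 2492373/1066904 = -10675/156 - 2492373/1066904 = -2944502597/41609256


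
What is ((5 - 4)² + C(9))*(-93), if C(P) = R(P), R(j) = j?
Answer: -930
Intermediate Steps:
C(P) = P
((5 - 4)² + C(9))*(-93) = ((5 - 4)² + 9)*(-93) = (1² + 9)*(-93) = (1 + 9)*(-93) = 10*(-93) = -930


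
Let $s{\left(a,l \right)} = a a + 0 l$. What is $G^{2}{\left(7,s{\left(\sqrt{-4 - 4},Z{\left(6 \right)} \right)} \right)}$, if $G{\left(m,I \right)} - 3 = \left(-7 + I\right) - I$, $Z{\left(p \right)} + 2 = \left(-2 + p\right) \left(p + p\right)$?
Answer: $16$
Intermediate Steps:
$Z{\left(p \right)} = -2 + 2 p \left(-2 + p\right)$ ($Z{\left(p \right)} = -2 + \left(-2 + p\right) \left(p + p\right) = -2 + \left(-2 + p\right) 2 p = -2 + 2 p \left(-2 + p\right)$)
$s{\left(a,l \right)} = a^{2}$ ($s{\left(a,l \right)} = a^{2} + 0 = a^{2}$)
$G{\left(m,I \right)} = -4$ ($G{\left(m,I \right)} = 3 + \left(\left(-7 + I\right) - I\right) = 3 - 7 = -4$)
$G^{2}{\left(7,s{\left(\sqrt{-4 - 4},Z{\left(6 \right)} \right)} \right)} = \left(-4\right)^{2} = 16$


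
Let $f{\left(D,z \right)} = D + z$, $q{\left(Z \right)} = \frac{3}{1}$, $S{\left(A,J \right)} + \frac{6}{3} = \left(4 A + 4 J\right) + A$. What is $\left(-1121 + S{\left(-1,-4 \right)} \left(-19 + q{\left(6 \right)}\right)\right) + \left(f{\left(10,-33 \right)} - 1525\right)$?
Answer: $-2301$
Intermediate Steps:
$S{\left(A,J \right)} = -2 + 4 J + 5 A$ ($S{\left(A,J \right)} = -2 + \left(\left(4 A + 4 J\right) + A\right) = -2 + \left(4 J + 5 A\right) = -2 + 4 J + 5 A$)
$q{\left(Z \right)} = 3$ ($q{\left(Z \right)} = 3 \cdot 1 = 3$)
$\left(-1121 + S{\left(-1,-4 \right)} \left(-19 + q{\left(6 \right)}\right)\right) + \left(f{\left(10,-33 \right)} - 1525\right) = \left(-1121 + \left(-2 + 4 \left(-4\right) + 5 \left(-1\right)\right) \left(-19 + 3\right)\right) + \left(\left(10 - 33\right) - 1525\right) = \left(-1121 + \left(-2 - 16 - 5\right) \left(-16\right)\right) - 1548 = \left(-1121 - -368\right) - 1548 = \left(-1121 + 368\right) - 1548 = -753 - 1548 = -2301$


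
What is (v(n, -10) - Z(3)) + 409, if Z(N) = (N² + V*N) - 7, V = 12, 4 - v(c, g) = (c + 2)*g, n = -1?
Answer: 385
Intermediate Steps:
v(c, g) = 4 - g*(2 + c) (v(c, g) = 4 - (c + 2)*g = 4 - (2 + c)*g = 4 - g*(2 + c))
Z(N) = -7 + N² + 12*N (Z(N) = (N² + 12*N) - 7 = -7 + N² + 12*N)
(v(n, -10) - Z(3)) + 409 = ((4 - 2*(-10) - 1*(-1)*(-10)) - (-7 + 3² + 12*3)) + 409 = ((4 + 20 - 10) - (-7 + 9 + 36)) + 409 = (14 - 1*38) + 409 = (14 - 38) + 409 = -24 + 409 = 385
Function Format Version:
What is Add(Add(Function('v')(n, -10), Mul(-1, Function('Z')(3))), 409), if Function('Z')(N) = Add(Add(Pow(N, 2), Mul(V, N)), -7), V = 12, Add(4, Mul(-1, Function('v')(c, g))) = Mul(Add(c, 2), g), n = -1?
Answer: 385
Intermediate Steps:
Function('v')(c, g) = Add(4, Mul(-1, g, Add(2, c))) (Function('v')(c, g) = Add(4, Mul(-1, Mul(Add(c, 2), g))) = Add(4, Mul(-1, Mul(Add(2, c), g))) = Add(4, Mul(-1, Mul(g, Add(2, c)))) = Add(4, Mul(-1, g, Add(2, c))))
Function('Z')(N) = Add(-7, Pow(N, 2), Mul(12, N)) (Function('Z')(N) = Add(Add(Pow(N, 2), Mul(12, N)), -7) = Add(-7, Pow(N, 2), Mul(12, N)))
Add(Add(Function('v')(n, -10), Mul(-1, Function('Z')(3))), 409) = Add(Add(Add(4, Mul(-2, -10), Mul(-1, -1, -10)), Mul(-1, Add(-7, Pow(3, 2), Mul(12, 3)))), 409) = Add(Add(Add(4, 20, -10), Mul(-1, Add(-7, 9, 36))), 409) = Add(Add(14, Mul(-1, 38)), 409) = Add(Add(14, -38), 409) = Add(-24, 409) = 385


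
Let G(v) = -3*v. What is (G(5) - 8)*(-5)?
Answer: 115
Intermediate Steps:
(G(5) - 8)*(-5) = (-3*5 - 8)*(-5) = (-15 - 8)*(-5) = -23*(-5) = 115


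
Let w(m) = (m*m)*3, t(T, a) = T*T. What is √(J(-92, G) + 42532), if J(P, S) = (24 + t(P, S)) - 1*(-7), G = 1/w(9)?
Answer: √51027 ≈ 225.89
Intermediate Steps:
t(T, a) = T²
w(m) = 3*m² (w(m) = m²*3 = 3*m²)
G = 1/243 (G = 1/(3*9²) = 1/(3*81) = 1/243 ≈ 0.0041152)
J(P, S) = 31 + P² (J(P, S) = (24 + P²) - 1*(-7) = (24 + P²) + 7 = 31 + P²)
√(J(-92, G) + 42532) = √((31 + (-92)²) + 42532) = √((31 + 8464) + 42532) = √(8495 + 42532) = √51027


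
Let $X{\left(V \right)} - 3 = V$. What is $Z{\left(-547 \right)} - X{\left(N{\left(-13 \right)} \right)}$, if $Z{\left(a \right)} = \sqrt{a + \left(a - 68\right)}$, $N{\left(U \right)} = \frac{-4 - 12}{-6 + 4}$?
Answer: $-11 + i \sqrt{1162} \approx -11.0 + 34.088 i$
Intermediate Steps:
$N{\left(U \right)} = 8$ ($N{\left(U \right)} = - \frac{16}{-2} = \left(-16\right) \left(- \frac{1}{2}\right) = 8$)
$X{\left(V \right)} = 3 + V$
$Z{\left(a \right)} = \sqrt{-68 + 2 a}$ ($Z{\left(a \right)} = \sqrt{a + \left(-68 + a\right)} = \sqrt{-68 + 2 a}$)
$Z{\left(-547 \right)} - X{\left(N{\left(-13 \right)} \right)} = \sqrt{-68 + 2 \left(-547\right)} - \left(3 + 8\right) = \sqrt{-68 - 1094} - 11 = \sqrt{-1162} - 11 = i \sqrt{1162} - 11 = -11 + i \sqrt{1162}$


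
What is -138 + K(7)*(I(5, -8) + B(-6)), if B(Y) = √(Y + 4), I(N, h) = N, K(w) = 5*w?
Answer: 37 + 35*I*√2 ≈ 37.0 + 49.497*I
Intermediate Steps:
B(Y) = √(4 + Y)
-138 + K(7)*(I(5, -8) + B(-6)) = -138 + (5*7)*(5 + √(4 - 6)) = -138 + 35*(5 + √(-2)) = -138 + 35*(5 + I*√2) = -138 + (175 + 35*I*√2) = 37 + 35*I*√2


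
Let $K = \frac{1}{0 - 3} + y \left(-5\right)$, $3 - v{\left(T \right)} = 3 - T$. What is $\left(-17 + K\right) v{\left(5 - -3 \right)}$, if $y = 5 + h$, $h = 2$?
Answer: $- \frac{1256}{3} \approx -418.67$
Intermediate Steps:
$y = 7$ ($y = 5 + 2 = 7$)
$v{\left(T \right)} = T$ ($v{\left(T \right)} = 3 - \left(3 - T\right) = 3 + \left(-3 + T\right) = T$)
$K = - \frac{106}{3}$ ($K = \frac{1}{0 - 3} + 7 \left(-5\right) = \frac{1}{-3} - 35 = - \frac{1}{3} - 35 = - \frac{106}{3} \approx -35.333$)
$\left(-17 + K\right) v{\left(5 - -3 \right)} = \left(-17 - \frac{106}{3}\right) \left(5 - -3\right) = - \frac{157 \left(5 + 3\right)}{3} = \left(- \frac{157}{3}\right) 8 = - \frac{1256}{3}$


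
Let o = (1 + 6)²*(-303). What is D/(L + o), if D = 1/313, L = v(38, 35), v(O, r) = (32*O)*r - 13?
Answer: 1/8670100 ≈ 1.1534e-7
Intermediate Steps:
v(O, r) = -13 + 32*O*r (v(O, r) = 32*O*r - 13 = -13 + 32*O*r)
L = 42547 (L = -13 + 32*38*35 = -13 + 42560 = 42547)
D = 1/313 ≈ 0.0031949
o = -14847 (o = 7²*(-303) = 49*(-303) = -14847)
D/(L + o) = 1/(313*(42547 - 14847)) = (1/313)/27700 = (1/313)*(1/27700) = 1/8670100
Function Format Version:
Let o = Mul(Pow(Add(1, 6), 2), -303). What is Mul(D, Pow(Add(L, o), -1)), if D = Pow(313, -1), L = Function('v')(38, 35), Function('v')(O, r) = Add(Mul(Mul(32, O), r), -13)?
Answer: Rational(1, 8670100) ≈ 1.1534e-7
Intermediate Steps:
Function('v')(O, r) = Add(-13, Mul(32, O, r)) (Function('v')(O, r) = Add(Mul(32, O, r), -13) = Add(-13, Mul(32, O, r)))
L = 42547 (L = Add(-13, Mul(32, 38, 35)) = Add(-13, 42560) = 42547)
D = Rational(1, 313) ≈ 0.0031949
o = -14847 (o = Mul(Pow(7, 2), -303) = Mul(49, -303) = -14847)
Mul(D, Pow(Add(L, o), -1)) = Mul(Rational(1, 313), Pow(Add(42547, -14847), -1)) = Mul(Rational(1, 313), Pow(27700, -1)) = Mul(Rational(1, 313), Rational(1, 27700)) = Rational(1, 8670100)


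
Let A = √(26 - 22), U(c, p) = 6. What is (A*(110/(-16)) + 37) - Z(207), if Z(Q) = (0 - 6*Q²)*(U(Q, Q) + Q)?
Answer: 219044181/4 ≈ 5.4761e+7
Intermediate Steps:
A = 2 (A = √4 = 2)
Z(Q) = -6*Q²*(6 + Q) (Z(Q) = (0 - 6*Q²)*(6 + Q) = (-6*Q²)*(6 + Q) = -6*Q²*(6 + Q))
(A*(110/(-16)) + 37) - Z(207) = (2*(110/(-16)) + 37) - 6*207²*(-6 - 1*207) = (2*(110*(-1/16)) + 37) - 6*42849*(-6 - 207) = (2*(-55/8) + 37) - 6*42849*(-213) = (-55/4 + 37) - 1*(-54761022) = 93/4 + 54761022 = 219044181/4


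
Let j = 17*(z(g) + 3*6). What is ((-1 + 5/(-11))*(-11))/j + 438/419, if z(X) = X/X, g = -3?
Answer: 148178/135337 ≈ 1.0949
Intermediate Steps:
z(X) = 1
j = 323 (j = 17*(1 + 3*6) = 17*(1 + 18) = 17*19 = 323)
((-1 + 5/(-11))*(-11))/j + 438/419 = ((-1 + 5/(-11))*(-11))/323 + 438/419 = ((-1 + 5*(-1/11))*(-11))*(1/323) + 438*(1/419) = ((-1 - 5/11)*(-11))*(1/323) + 438/419 = -16/11*(-11)*(1/323) + 438/419 = 16*(1/323) + 438/419 = 16/323 + 438/419 = 148178/135337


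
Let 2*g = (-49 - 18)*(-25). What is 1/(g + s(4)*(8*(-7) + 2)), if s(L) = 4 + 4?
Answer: 2/811 ≈ 0.0024661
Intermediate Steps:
s(L) = 8
g = 1675/2 (g = ((-49 - 18)*(-25))/2 = (-67*(-25))/2 = (½)*1675 = 1675/2 ≈ 837.50)
1/(g + s(4)*(8*(-7) + 2)) = 1/(1675/2 + 8*(8*(-7) + 2)) = 1/(1675/2 + 8*(-56 + 2)) = 1/(1675/2 + 8*(-54)) = 1/(1675/2 - 432) = 1/(811/2) = 2/811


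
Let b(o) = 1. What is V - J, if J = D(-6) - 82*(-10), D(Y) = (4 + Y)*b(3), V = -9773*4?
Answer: -39910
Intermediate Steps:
V = -39092
D(Y) = 4 + Y (D(Y) = (4 + Y)*1 = 4 + Y)
J = 818 (J = (4 - 6) - 82*(-10) = -2 + 820 = 818)
V - J = -39092 - 1*818 = -39092 - 818 = -39910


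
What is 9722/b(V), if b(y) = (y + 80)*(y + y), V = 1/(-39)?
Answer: -7393581/3119 ≈ -2370.5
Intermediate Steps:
V = -1/39 ≈ -0.025641
b(y) = 2*y*(80 + y) (b(y) = (80 + y)*(2*y) = 2*y*(80 + y))
9722/b(V) = 9722/((2*(-1/39)*(80 - 1/39))) = 9722/((2*(-1/39)*(3119/39))) = 9722/(-6238/1521) = 9722*(-1521/6238) = -7393581/3119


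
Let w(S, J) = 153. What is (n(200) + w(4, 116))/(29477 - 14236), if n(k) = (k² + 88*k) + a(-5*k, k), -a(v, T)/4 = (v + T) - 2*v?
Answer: 52953/15241 ≈ 3.4744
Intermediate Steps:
a(v, T) = -4*T + 4*v (a(v, T) = -4*((v + T) - 2*v) = -4*((T + v) - 2*v) = -4*(T - v) = -4*T + 4*v)
n(k) = k² + 64*k (n(k) = (k² + 88*k) + (-4*k + 4*(-5*k)) = (k² + 88*k) + (-4*k - 20*k) = (k² + 88*k) - 24*k = k² + 64*k)
(n(200) + w(4, 116))/(29477 - 14236) = (200*(64 + 200) + 153)/(29477 - 14236) = (200*264 + 153)/15241 = (52800 + 153)*(1/15241) = 52953*(1/15241) = 52953/15241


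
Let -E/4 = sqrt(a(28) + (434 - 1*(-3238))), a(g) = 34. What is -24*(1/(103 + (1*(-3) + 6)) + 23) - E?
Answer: -29268/53 + 4*sqrt(3706) ≈ -308.72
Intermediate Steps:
E = -4*sqrt(3706) (E = -4*sqrt(34 + (434 - 1*(-3238))) = -4*sqrt(34 + (434 + 3238)) = -4*sqrt(34 + 3672) = -4*sqrt(3706) ≈ -243.51)
-24*(1/(103 + (1*(-3) + 6)) + 23) - E = -24*(1/(103 + (1*(-3) + 6)) + 23) - (-4)*sqrt(3706) = -24*(1/(103 + (-3 + 6)) + 23) + 4*sqrt(3706) = -24*(1/(103 + 3) + 23) + 4*sqrt(3706) = -24*(1/106 + 23) + 4*sqrt(3706) = -24*2439/106 + 4*sqrt(3706) = -29268/53 + 4*sqrt(3706)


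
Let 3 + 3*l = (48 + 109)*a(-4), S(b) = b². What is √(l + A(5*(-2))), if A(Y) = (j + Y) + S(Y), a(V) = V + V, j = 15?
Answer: 4*I*√177/3 ≈ 17.739*I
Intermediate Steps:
a(V) = 2*V
A(Y) = 15 + Y + Y² (A(Y) = (15 + Y) + Y² = 15 + Y + Y²)
l = -1259/3 (l = -1 + ((48 + 109)*(2*(-4)))/3 = -1 + (157*(-8))/3 = -1 + (⅓)*(-1256) = -1 - 1256/3 = -1259/3 ≈ -419.67)
√(l + A(5*(-2))) = √(-1259/3 + (15 + 5*(-2) + (5*(-2))²)) = √(-1259/3 + (15 - 10 + (-10)²)) = √(-1259/3 + (15 - 10 + 100)) = √(-1259/3 + 105) = √(-944/3) = 4*I*√177/3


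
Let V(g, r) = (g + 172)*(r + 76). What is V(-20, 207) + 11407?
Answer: 54423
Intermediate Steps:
V(g, r) = (76 + r)*(172 + g) (V(g, r) = (172 + g)*(76 + r) = (76 + r)*(172 + g))
V(-20, 207) + 11407 = (13072 + 76*(-20) + 172*207 - 20*207) + 11407 = (13072 - 1520 + 35604 - 4140) + 11407 = 43016 + 11407 = 54423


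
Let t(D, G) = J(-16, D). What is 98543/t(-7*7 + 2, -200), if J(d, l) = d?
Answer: -98543/16 ≈ -6158.9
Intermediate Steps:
t(D, G) = -16
98543/t(-7*7 + 2, -200) = 98543/(-16) = 98543*(-1/16) = -98543/16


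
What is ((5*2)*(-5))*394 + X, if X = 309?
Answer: -19391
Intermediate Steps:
((5*2)*(-5))*394 + X = ((5*2)*(-5))*394 + 309 = (10*(-5))*394 + 309 = -50*394 + 309 = -19700 + 309 = -19391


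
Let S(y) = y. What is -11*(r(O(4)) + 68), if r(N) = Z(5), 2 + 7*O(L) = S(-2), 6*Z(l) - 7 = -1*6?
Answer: -4499/6 ≈ -749.83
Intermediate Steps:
Z(l) = ⅙ (Z(l) = 7/6 + (-1*6)/6 = 7/6 + (⅙)*(-6) = 7/6 - 1 = ⅙)
O(L) = -4/7 (O(L) = -2/7 + (⅐)*(-2) = -2/7 - 2/7 = -4/7)
r(N) = ⅙
-11*(r(O(4)) + 68) = -11*(⅙ + 68) = -11*409/6 = -4499/6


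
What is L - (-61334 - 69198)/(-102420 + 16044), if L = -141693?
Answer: -3059751275/21594 ≈ -1.4169e+5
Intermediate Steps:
L - (-61334 - 69198)/(-102420 + 16044) = -141693 - (-61334 - 69198)/(-102420 + 16044) = -141693 - (-130532)/(-86376) = -141693 - (-130532)*(-1)/86376 = -141693 - 1*32633/21594 = -141693 - 32633/21594 = -3059751275/21594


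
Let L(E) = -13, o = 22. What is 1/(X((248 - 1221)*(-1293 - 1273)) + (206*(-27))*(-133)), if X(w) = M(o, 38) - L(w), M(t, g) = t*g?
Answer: 1/740595 ≈ 1.3503e-6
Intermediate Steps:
M(t, g) = g*t
X(w) = 849 (X(w) = 38*22 - 1*(-13) = 836 + 13 = 849)
1/(X((248 - 1221)*(-1293 - 1273)) + (206*(-27))*(-133)) = 1/(849 + (206*(-27))*(-133)) = 1/(849 - 5562*(-133)) = 1/(849 + 739746) = 1/740595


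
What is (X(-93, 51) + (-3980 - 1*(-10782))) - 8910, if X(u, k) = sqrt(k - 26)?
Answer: -2103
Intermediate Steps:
X(u, k) = sqrt(-26 + k)
(X(-93, 51) + (-3980 - 1*(-10782))) - 8910 = (sqrt(-26 + 51) + (-3980 - 1*(-10782))) - 8910 = (sqrt(25) + (-3980 + 10782)) - 8910 = (5 + 6802) - 8910 = 6807 - 8910 = -2103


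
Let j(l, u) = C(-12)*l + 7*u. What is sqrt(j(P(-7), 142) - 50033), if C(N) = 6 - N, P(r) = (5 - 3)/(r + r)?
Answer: I*sqrt(2403037)/7 ≈ 221.45*I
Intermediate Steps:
P(r) = 1/r (P(r) = 2/((2*r)) = 2*(1/(2*r)) = 1/r)
j(l, u) = 7*u + 18*l (j(l, u) = (6 - 1*(-12))*l + 7*u = (6 + 12)*l + 7*u = 18*l + 7*u = 7*u + 18*l)
sqrt(j(P(-7), 142) - 50033) = sqrt((7*142 + 18/(-7)) - 50033) = sqrt((994 + 18*(-1/7)) - 50033) = sqrt((994 - 18/7) - 50033) = sqrt(6940/7 - 50033) = sqrt(-343291/7) = I*sqrt(2403037)/7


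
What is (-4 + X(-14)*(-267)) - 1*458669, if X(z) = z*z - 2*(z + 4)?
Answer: -516345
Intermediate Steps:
X(z) = -8 + z² - 2*z (X(z) = z² - 2*(4 + z) = z² + (-8 - 2*z) = -8 + z² - 2*z)
(-4 + X(-14)*(-267)) - 1*458669 = (-4 + (-8 + (-14)² - 2*(-14))*(-267)) - 1*458669 = (-4 + (-8 + 196 + 28)*(-267)) - 458669 = (-4 + 216*(-267)) - 458669 = (-4 - 57672) - 458669 = -57676 - 458669 = -516345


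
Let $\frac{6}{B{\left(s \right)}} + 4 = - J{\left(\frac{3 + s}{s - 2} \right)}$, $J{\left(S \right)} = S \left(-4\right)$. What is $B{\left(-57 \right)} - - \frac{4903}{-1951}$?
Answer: $- \frac{394357}{19510} \approx -20.213$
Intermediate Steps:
$J{\left(S \right)} = - 4 S$
$B{\left(s \right)} = \frac{6}{-4 + \frac{4 \left(3 + s\right)}{-2 + s}}$ ($B{\left(s \right)} = \frac{6}{-4 - - 4 \frac{3 + s}{s - 2}} = \frac{6}{-4 - - 4 \frac{3 + s}{-2 + s}} = \frac{6}{-4 - - \frac{4 \left(3 + s\right)}{-2 + s}} = \frac{6}{-4 + \frac{4 \left(3 + s\right)}{-2 + s}}$)
$B{\left(-57 \right)} - - \frac{4903}{-1951} = \left(- \frac{3}{5} + \frac{3}{10} \left(-57\right)\right) - - \frac{4903}{-1951} = \left(- \frac{3}{5} - \frac{171}{10}\right) - \left(-4903\right) \left(- \frac{1}{1951}\right) = - \frac{177}{10} - \frac{4903}{1951} = - \frac{394357}{19510}$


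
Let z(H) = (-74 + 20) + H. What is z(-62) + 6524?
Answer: 6408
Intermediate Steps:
z(H) = -54 + H
z(-62) + 6524 = (-54 - 62) + 6524 = -116 + 6524 = 6408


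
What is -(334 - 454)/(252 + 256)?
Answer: 30/127 ≈ 0.23622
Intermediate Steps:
-(334 - 454)/(252 + 256) = -(-120)/508 = -1*(-30/127) = 30/127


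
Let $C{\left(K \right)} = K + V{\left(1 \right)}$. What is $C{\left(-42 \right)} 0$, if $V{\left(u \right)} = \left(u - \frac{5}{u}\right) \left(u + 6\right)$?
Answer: $0$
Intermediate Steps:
$V{\left(u \right)} = \left(6 + u\right) \left(u - \frac{5}{u}\right)$ ($V{\left(u \right)} = \left(u - \frac{5}{u}\right) \left(6 + u\right) = \left(6 + u\right) \left(u - \frac{5}{u}\right)$)
$C{\left(K \right)} = -28 + K$ ($C{\left(K \right)} = K + \left(-5 + 1^{2} - \frac{30}{1} + 6 \cdot 1\right) = K + \left(-5 + 1 - 30 + 6\right) = K - 28 = -28 + K$)
$C{\left(-42 \right)} 0 = \left(-28 - 42\right) 0 = \left(-70\right) 0 = 0$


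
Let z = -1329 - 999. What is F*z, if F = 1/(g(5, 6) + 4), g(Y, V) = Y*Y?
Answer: -2328/29 ≈ -80.276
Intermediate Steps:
z = -2328
g(Y, V) = Y²
F = 1/29 (F = 1/(5² + 4) = 1/(25 + 4) = 1/29 ≈ 0.034483)
F*z = (1/29)*(-2328) = -2328/29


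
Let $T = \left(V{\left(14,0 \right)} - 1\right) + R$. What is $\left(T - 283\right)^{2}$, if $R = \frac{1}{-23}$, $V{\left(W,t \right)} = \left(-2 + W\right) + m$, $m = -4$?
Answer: $\frac{40309801}{529} \approx 76200.0$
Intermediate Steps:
$V{\left(W,t \right)} = -6 + W$ ($V{\left(W,t \right)} = \left(-2 + W\right) - 4 = -6 + W$)
$R = - \frac{1}{23} \approx -0.043478$
$T = \frac{160}{23}$ ($T = \left(\left(-6 + 14\right) - 1\right) - \frac{1}{23} = \left(8 - 1\right) - \frac{1}{23} = 7 - \frac{1}{23} = \frac{160}{23} \approx 6.9565$)
$\left(T - 283\right)^{2} = \left(\frac{160}{23} - 283\right)^{2} = \left(- \frac{6349}{23}\right)^{2} = \frac{40309801}{529}$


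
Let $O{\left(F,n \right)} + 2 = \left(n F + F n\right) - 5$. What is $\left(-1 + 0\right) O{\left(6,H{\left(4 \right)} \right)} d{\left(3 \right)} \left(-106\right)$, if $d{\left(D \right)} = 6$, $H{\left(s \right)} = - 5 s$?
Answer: $-157092$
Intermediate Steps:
$O{\left(F,n \right)} = -7 + 2 F n$ ($O{\left(F,n \right)} = -2 - \left(5 - F n - n F\right) = -2 + \left(\left(F n + F n\right) - 5\right) = -2 + \left(2 F n - 5\right) = -2 + \left(-5 + 2 F n\right) = -7 + 2 F n$)
$\left(-1 + 0\right) O{\left(6,H{\left(4 \right)} \right)} d{\left(3 \right)} \left(-106\right) = \left(-1 + 0\right) \left(-7 + 2 \cdot 6 \left(\left(-5\right) 4\right)\right) 6 \left(-106\right) = - \left(-7 + 2 \cdot 6 \left(-20\right)\right) 6 \left(-106\right) = - \left(-7 - 240\right) 6 \left(-106\right) = - \left(-247\right) 6 \left(-106\right) = \left(-1\right) \left(-1482\right) \left(-106\right) = 1482 \left(-106\right) = -157092$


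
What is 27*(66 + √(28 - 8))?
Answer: 1782 + 54*√5 ≈ 1902.7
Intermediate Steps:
27*(66 + √(28 - 8)) = 27*(66 + √20) = 27*(66 + 2*√5) = 1782 + 54*√5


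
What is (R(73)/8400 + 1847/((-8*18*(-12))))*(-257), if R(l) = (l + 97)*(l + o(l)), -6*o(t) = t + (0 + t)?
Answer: -31922741/60480 ≈ -527.82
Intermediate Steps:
o(t) = -t/3 (o(t) = -(t + (0 + t))/6 = -(t + t)/6 = -t/3)
R(l) = 2*l*(97 + l)/3 (R(l) = (l + 97)*(l - l/3) = (97 + l)*(2*l/3) = 2*l*(97 + l)/3)
(R(73)/8400 + 1847/((-8*18*(-12))))*(-257) = (((2/3)*73*(97 + 73))/8400 + 1847/((-8*18*(-12))))*(-257) = (((2/3)*73*170)*(1/8400) + 1847/((-144*(-12))))*(-257) = ((24820/3)*(1/8400) + 1847/1728)*(-257) = (1241/1260 + 1847*(1/1728))*(-257) = (1241/1260 + 1847/1728)*(-257) = (124213/60480)*(-257) = -31922741/60480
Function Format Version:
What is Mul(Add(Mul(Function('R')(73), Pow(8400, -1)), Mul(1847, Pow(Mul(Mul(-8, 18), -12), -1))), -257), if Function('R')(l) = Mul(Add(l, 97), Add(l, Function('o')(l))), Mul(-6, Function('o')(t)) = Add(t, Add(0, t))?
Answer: Rational(-31922741, 60480) ≈ -527.82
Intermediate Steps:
Function('o')(t) = Mul(Rational(-1, 3), t) (Function('o')(t) = Mul(Rational(-1, 6), Add(t, Add(0, t))) = Mul(Rational(-1, 6), Add(t, t)) = Mul(Rational(-1, 6), Mul(2, t)) = Mul(Rational(-1, 3), t))
Function('R')(l) = Mul(Rational(2, 3), l, Add(97, l)) (Function('R')(l) = Mul(Add(l, 97), Add(l, Mul(Rational(-1, 3), l))) = Mul(Add(97, l), Mul(Rational(2, 3), l)) = Mul(Rational(2, 3), l, Add(97, l)))
Mul(Add(Mul(Function('R')(73), Pow(8400, -1)), Mul(1847, Pow(Mul(Mul(-8, 18), -12), -1))), -257) = Mul(Add(Mul(Mul(Rational(2, 3), 73, Add(97, 73)), Pow(8400, -1)), Mul(1847, Pow(Mul(Mul(-8, 18), -12), -1))), -257) = Mul(Add(Mul(Mul(Rational(2, 3), 73, 170), Rational(1, 8400)), Mul(1847, Pow(Mul(-144, -12), -1))), -257) = Mul(Add(Mul(Rational(24820, 3), Rational(1, 8400)), Mul(1847, Pow(1728, -1))), -257) = Mul(Add(Rational(1241, 1260), Mul(1847, Rational(1, 1728))), -257) = Mul(Add(Rational(1241, 1260), Rational(1847, 1728)), -257) = Mul(Rational(124213, 60480), -257) = Rational(-31922741, 60480)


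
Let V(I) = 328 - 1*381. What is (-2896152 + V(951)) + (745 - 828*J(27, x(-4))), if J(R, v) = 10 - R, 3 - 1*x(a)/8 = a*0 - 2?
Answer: -2881384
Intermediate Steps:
V(I) = -53 (V(I) = 328 - 381 = -53)
x(a) = 40 (x(a) = 24 - 8*(a*0 - 2) = 24 - 8*(0 - 2) = 24 - 8*(-2) = 24 + 16 = 40)
(-2896152 + V(951)) + (745 - 828*J(27, x(-4))) = (-2896152 - 53) + (745 - 828*(10 - 1*27)) = -2896205 + (745 - 828*(10 - 27)) = -2896205 + (745 - 828*(-17)) = -2896205 + (745 + 14076) = -2896205 + 14821 = -2881384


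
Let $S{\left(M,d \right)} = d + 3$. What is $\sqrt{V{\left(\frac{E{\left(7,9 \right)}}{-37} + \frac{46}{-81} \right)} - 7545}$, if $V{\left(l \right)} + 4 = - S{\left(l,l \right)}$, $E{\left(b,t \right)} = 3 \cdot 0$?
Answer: $\frac{i \sqrt{611666}}{9} \approx 86.899 i$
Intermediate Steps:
$E{\left(b,t \right)} = 0$
$S{\left(M,d \right)} = 3 + d$
$V{\left(l \right)} = -7 - l$ ($V{\left(l \right)} = -4 - \left(3 + l\right) = -7 - l$)
$\sqrt{V{\left(\frac{E{\left(7,9 \right)}}{-37} + \frac{46}{-81} \right)} - 7545} = \sqrt{\left(-7 - \left(\frac{0}{-37} + \frac{46}{-81}\right)\right) - 7545} = \sqrt{\left(-7 - \left(0 \left(- \frac{1}{37}\right) + 46 \left(- \frac{1}{81}\right)\right)\right) - 7545} = \sqrt{\left(-7 - \left(0 - \frac{46}{81}\right)\right) - 7545} = \sqrt{\left(-7 - - \frac{46}{81}\right) - 7545} = \sqrt{\left(-7 + \frac{46}{81}\right) - 7545} = \sqrt{- \frac{521}{81} - 7545} = \sqrt{- \frac{611666}{81}} = \frac{i \sqrt{611666}}{9}$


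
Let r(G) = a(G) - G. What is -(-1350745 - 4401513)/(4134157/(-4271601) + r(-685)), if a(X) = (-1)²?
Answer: 24571351025058/2926184129 ≈ 8397.1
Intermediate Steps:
a(X) = 1
r(G) = 1 - G
-(-1350745 - 4401513)/(4134157/(-4271601) + r(-685)) = -(-1350745 - 4401513)/(4134157/(-4271601) + (1 - 1*(-685))) = -(-5752258)/(4134157*(-1/4271601) + (1 + 685)) = -(-5752258)/(-4134157/4271601 + 686) = -(-5752258)/2926184129/4271601 = -(-5752258)*4271601/2926184129 = -1*(-24571351025058/2926184129) = 24571351025058/2926184129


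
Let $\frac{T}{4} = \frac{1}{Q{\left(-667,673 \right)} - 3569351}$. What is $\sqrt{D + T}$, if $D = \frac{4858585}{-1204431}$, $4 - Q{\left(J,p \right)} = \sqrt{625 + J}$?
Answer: $\frac{\sqrt{1204431} \sqrt{\frac{17341980611719 + 4858585 i \sqrt{42}}{-3569347 - i \sqrt{42}}}}{1204431} \approx 5.0654 \cdot 10^{-13} + 2.0085 i$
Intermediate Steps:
$Q{\left(J,p \right)} = 4 - \sqrt{625 + J}$
$D = - \frac{4858585}{1204431}$ ($D = 4858585 \left(- \frac{1}{1204431}\right) = - \frac{4858585}{1204431} \approx -4.0339$)
$T = \frac{4}{-3569347 - i \sqrt{42}}$ ($T = \frac{4}{\left(4 - \sqrt{625 - 667}\right) - 3569351} = \frac{4}{\left(4 - \sqrt{-42}\right) - 3569351} = \frac{4}{\left(4 - i \sqrt{42}\right) - 3569351} = \frac{4}{-3569347 - i \sqrt{42}} \approx -1.1207 \cdot 10^{-6} + 2.0347 \cdot 10^{-12} i$)
$\sqrt{D + T} = \sqrt{- \frac{4858585}{1204431} - \left(\frac{14277388}{12740238006451} - \frac{4 i \sqrt{42}}{12740238006451}\right)} = \sqrt{- \frac{61899546470701438063}{15344737602347784381} + \frac{4 i \sqrt{42}}{12740238006451}}$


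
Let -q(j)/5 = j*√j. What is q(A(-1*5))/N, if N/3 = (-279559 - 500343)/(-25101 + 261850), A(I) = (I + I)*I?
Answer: 147968125*√2/1169853 ≈ 178.88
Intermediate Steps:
A(I) = 2*I² (A(I) = (2*I)*I = 2*I²)
q(j) = -5*j^(3/2) (q(j) = -5*j*√j = -5*j^(3/2))
N = -2339706/236749 (N = 3*((-279559 - 500343)/(-25101 + 261850)) = 3*(-779902/236749) = -2339706/236749 ≈ -9.8826)
q(A(-1*5))/N = (-5*250*√2)/(-2339706/236749) = -5*250*√2*(-236749/2339706) = -1250*√2*(-236749/2339706) = 147968125*√2/1169853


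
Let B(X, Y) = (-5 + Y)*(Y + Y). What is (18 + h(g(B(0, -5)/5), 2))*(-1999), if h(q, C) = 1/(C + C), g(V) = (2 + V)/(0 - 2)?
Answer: -145927/4 ≈ -36482.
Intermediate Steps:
B(X, Y) = 2*Y*(-5 + Y) (B(X, Y) = (-5 + Y)*(2*Y) = 2*Y*(-5 + Y))
g(V) = -1 - V/2 (g(V) = (2 + V)/(-2) = (2 + V)*(-½) = -1 - V/2)
h(q, C) = 1/(2*C)
(18 + h(g(B(0, -5)/5), 2))*(-1999) = (18 + (½)/2)*(-1999) = (18 + (½)*(½))*(-1999) = (18 + ¼)*(-1999) = (73/4)*(-1999) = -145927/4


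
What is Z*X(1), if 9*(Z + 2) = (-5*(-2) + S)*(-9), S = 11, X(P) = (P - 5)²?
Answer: -368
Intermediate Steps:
X(P) = (-5 + P)²
Z = -23 (Z = -2 + ((-5*(-2) + 11)*(-9))/9 = -2 + ((10 + 11)*(-9))/9 = -2 + (21*(-9))/9 = -2 + (⅑)*(-189) = -2 - 21 = -23)
Z*X(1) = -23*(-5 + 1)² = -23*(-4)² = -23*16 = -368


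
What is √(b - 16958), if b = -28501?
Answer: 3*I*√5051 ≈ 213.21*I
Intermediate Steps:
√(b - 16958) = √(-28501 - 16958) = √(-45459) = 3*I*√5051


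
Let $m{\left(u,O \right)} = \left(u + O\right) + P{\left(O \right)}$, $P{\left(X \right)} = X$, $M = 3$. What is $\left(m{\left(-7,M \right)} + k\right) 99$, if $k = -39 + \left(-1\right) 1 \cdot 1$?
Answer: $-4059$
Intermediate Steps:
$m{\left(u,O \right)} = u + 2 O$ ($m{\left(u,O \right)} = \left(u + O\right) + O = \left(O + u\right) + O = u + 2 O$)
$k = -40$ ($k = -39 - 1 = -40$)
$\left(m{\left(-7,M \right)} + k\right) 99 = \left(\left(-7 + 2 \cdot 3\right) - 40\right) 99 = \left(\left(-7 + 6\right) - 40\right) 99 = \left(-1 - 40\right) 99 = \left(-41\right) 99 = -4059$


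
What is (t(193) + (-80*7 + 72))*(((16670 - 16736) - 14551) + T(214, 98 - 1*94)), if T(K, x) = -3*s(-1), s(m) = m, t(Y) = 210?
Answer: 4062692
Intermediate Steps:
T(K, x) = 3 (T(K, x) = -3*(-1) = 3)
(t(193) + (-80*7 + 72))*(((16670 - 16736) - 14551) + T(214, 98 - 1*94)) = (210 + (-80*7 + 72))*(((16670 - 16736) - 14551) + 3) = (210 + (-560 + 72))*((-66 - 14551) + 3) = (210 - 488)*(-14617 + 3) = -278*(-14614) = 4062692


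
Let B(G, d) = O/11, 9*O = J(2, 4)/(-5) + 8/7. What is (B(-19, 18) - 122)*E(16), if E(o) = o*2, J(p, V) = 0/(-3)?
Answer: -2705216/693 ≈ -3903.6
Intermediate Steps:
J(p, V) = 0 (J(p, V) = 0*(-⅓) = 0)
O = 8/63 (O = (0/(-5) + 8/7)/9 = (0*(-⅕) + 8*(⅐))/9 = (0 + 8/7)/9 = (⅑)*(8/7) = 8/63 ≈ 0.12698)
E(o) = 2*o
B(G, d) = 8/693 (B(G, d) = (8/63)/11 = (8/63)*(1/11) = 8/693)
(B(-19, 18) - 122)*E(16) = (8/693 - 122)*(2*16) = -84538/693*32 = -2705216/693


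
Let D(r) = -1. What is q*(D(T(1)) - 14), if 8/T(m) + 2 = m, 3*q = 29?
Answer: -145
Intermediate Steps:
q = 29/3 (q = (1/3)*29 = 29/3 ≈ 9.6667)
T(m) = 8/(-2 + m)
q*(D(T(1)) - 14) = 29*(-1 - 14)/3 = (29/3)*(-15) = -145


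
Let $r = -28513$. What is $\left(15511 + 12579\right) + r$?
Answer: $-423$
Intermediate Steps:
$\left(15511 + 12579\right) + r = \left(15511 + 12579\right) - 28513 = 28090 - 28513 = -423$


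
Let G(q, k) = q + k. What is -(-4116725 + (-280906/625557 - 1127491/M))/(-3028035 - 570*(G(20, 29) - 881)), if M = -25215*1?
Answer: -21644711071353226/13427360167740075 ≈ -1.6120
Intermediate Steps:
M = -25215
G(q, k) = k + q
-(-4116725 + (-280906/625557 - 1127491/M))/(-3028035 - 570*(G(20, 29) - 881)) = -(-4116725 + (-280906/625557 - 1127491/(-25215)))/(-3028035 - 570*((29 + 20) - 881)) = -(-4116725 + (-280906*1/625557 - 1127491*(-1/25215)))/(-3028035 - 570*(49 - 881)) = -(-4116725 + (-280906/625557 + 1127491/25215))/(-3028035 - 570*(-832)) = -(-4116725 + 232742280899/5257806585)/(-3028035 + 474240) = -(-21644711071353226)/(5257806585*(-2553795)) = -(-21644711071353226)*(-1)/(5257806585*2553795) = -1*21644711071353226/13427360167740075 = -21644711071353226/13427360167740075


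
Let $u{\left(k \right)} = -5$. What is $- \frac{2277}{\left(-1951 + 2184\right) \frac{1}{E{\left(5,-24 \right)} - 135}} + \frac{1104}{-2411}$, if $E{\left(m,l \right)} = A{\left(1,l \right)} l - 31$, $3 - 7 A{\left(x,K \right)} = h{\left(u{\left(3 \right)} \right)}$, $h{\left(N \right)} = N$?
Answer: $\frac{7431452214}{3932341} \approx 1889.8$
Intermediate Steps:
$A{\left(x,K \right)} = \frac{8}{7}$ ($A{\left(x,K \right)} = \frac{3}{7} - - \frac{5}{7} = \frac{3}{7} + \frac{5}{7} = \frac{8}{7}$)
$E{\left(m,l \right)} = -31 + \frac{8 l}{7}$ ($E{\left(m,l \right)} = \frac{8 l}{7} - 31 = -31 + \frac{8 l}{7}$)
$- \frac{2277}{\left(-1951 + 2184\right) \frac{1}{E{\left(5,-24 \right)} - 135}} + \frac{1104}{-2411} = - \frac{2277}{\left(-1951 + 2184\right) \frac{1}{\left(-31 + \frac{8}{7} \left(-24\right)\right) - 135}} + \frac{1104}{-2411} = - \frac{2277}{233 \frac{1}{\left(-31 - \frac{192}{7}\right) - 135}} + 1104 \left(- \frac{1}{2411}\right) = - \frac{2277}{233 \frac{1}{- \frac{409}{7} - 135}} - \frac{1104}{2411} = - \frac{2277}{233 \frac{1}{- \frac{1354}{7}}} - \frac{1104}{2411} = - \frac{2277}{233 \left(- \frac{7}{1354}\right)} - \frac{1104}{2411} = - \frac{2277}{- \frac{1631}{1354}} - \frac{1104}{2411} = \left(-2277\right) \left(- \frac{1354}{1631}\right) - \frac{1104}{2411} = \frac{3083058}{1631} - \frac{1104}{2411} = \frac{7431452214}{3932341}$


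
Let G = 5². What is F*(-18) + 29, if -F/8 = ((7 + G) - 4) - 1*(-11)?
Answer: 5645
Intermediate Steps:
G = 25
F = -312 (F = -8*(((7 + 25) - 4) - 1*(-11)) = -8*((32 - 4) + 11) = -8*(28 + 11) = -8*39 = -312)
F*(-18) + 29 = -312*(-18) + 29 = 5616 + 29 = 5645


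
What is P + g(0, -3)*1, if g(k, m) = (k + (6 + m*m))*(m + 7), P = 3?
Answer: 63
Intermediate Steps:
g(k, m) = (7 + m)*(6 + k + m²) (g(k, m) = (k + (6 + m²))*(7 + m) = (6 + k + m²)*(7 + m) = (7 + m)*(6 + k + m²))
P + g(0, -3)*1 = 3 + (42 + (-3)³ + 6*(-3) + 7*0 + 7*(-3)² + 0*(-3))*1 = 3 + (42 - 27 - 18 + 0 + 7*9 + 0)*1 = 3 + (42 - 27 - 18 + 0 + 63 + 0)*1 = 3 + 60*1 = 3 + 60 = 63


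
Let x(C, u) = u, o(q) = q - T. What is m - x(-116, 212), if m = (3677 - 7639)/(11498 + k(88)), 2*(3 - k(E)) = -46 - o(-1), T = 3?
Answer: -174759/823 ≈ -212.34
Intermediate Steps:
o(q) = -3 + q (o(q) = q - 1*3 = q - 3 = -3 + q)
k(E) = 24 (k(E) = 3 - (-46 - (-3 - 1))/2 = 3 - (-46 - 1*(-4))/2 = 3 - (-46 + 4)/2 = 3 - ½*(-42) = 3 + 21 = 24)
m = -283/823 (m = (3677 - 7639)/(11498 + 24) = -3962/11522 = -3962*1/11522 = -283/823 ≈ -0.34386)
m - x(-116, 212) = -283/823 - 1*212 = -283/823 - 212 = -174759/823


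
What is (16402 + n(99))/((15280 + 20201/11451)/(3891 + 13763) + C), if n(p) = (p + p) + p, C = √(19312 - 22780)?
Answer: 12055849792111470774/2893009819359044401 - 473528775633197056344*I*√3/2893009819359044401 ≈ 4.1672 - 283.5*I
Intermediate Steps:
C = 34*I*√3 (C = √(-3468) = 34*I*√3 ≈ 58.89*I)
n(p) = 3*p (n(p) = 2*p + p = 3*p)
(16402 + n(99))/((15280 + 20201/11451)/(3891 + 13763) + C) = (16402 + 3*99)/((15280 + 20201/11451)/(3891 + 13763) + 34*I*√3) = (16402 + 297)/((15280 + 20201*(1/11451))/17654 + 34*I*√3) = 16699/((15280 + 20201/11451)*(1/17654) + 34*I*√3) = 16699/((174991481/11451)*(1/17654) + 34*I*√3) = 16699/(24998783/28879422 + 34*I*√3)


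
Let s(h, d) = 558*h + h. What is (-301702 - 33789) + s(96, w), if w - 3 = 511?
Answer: -281827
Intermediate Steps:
w = 514 (w = 3 + 511 = 514)
s(h, d) = 559*h
(-301702 - 33789) + s(96, w) = (-301702 - 33789) + 559*96 = -335491 + 53664 = -281827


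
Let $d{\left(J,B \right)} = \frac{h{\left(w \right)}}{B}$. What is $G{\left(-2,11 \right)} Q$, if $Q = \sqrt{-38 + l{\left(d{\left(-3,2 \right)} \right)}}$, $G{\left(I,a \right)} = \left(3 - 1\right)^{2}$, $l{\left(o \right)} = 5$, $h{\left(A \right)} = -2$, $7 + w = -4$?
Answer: $4 i \sqrt{33} \approx 22.978 i$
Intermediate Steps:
$w = -11$ ($w = -7 - 4 = -11$)
$d{\left(J,B \right)} = - \frac{2}{B}$
$G{\left(I,a \right)} = 4$ ($G{\left(I,a \right)} = 2^{2} = 4$)
$Q = i \sqrt{33}$ ($Q = \sqrt{-38 + 5} = \sqrt{-33} = i \sqrt{33} \approx 5.7446 i$)
$G{\left(-2,11 \right)} Q = 4 i \sqrt{33}$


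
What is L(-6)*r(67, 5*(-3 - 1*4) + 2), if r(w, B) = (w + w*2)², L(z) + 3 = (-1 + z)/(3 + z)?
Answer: -26934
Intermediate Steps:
L(z) = -3 + (-1 + z)/(3 + z)
r(w, B) = 9*w² (r(w, B) = (w + 2*w)² = (3*w)² = 9*w²)
L(-6)*r(67, 5*(-3 - 1*4) + 2) = (2*(-5 - 1*(-6))/(3 - 6))*(9*67²) = (2*(-5 + 6)/(-3))*(9*4489) = (2*(-⅓)*1)*40401 = -⅔*40401 = -26934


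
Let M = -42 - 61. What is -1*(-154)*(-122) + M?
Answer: -18891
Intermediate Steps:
M = -103
-1*(-154)*(-122) + M = -1*(-154)*(-122) - 103 = 154*(-122) - 103 = -18788 - 103 = -18891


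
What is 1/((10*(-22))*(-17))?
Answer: 1/3740 ≈ 0.00026738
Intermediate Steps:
1/((10*(-22))*(-17)) = 1/(-220*(-17)) = 1/3740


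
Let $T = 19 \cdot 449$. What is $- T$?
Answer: $-8531$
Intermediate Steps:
$T = 8531$
$- T = \left(-1\right) 8531 = -8531$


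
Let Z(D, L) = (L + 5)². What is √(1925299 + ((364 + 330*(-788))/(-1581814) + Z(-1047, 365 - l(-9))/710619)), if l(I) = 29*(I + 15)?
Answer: √73441226099000782361101893/6176192763 ≈ 1387.6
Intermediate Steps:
l(I) = 435 + 29*I (l(I) = 29*(15 + I) = 435 + 29*I)
Z(D, L) = (5 + L)²
√(1925299 + ((364 + 330*(-788))/(-1581814) + Z(-1047, 365 - l(-9))/710619)) = √(1925299 + ((364 + 330*(-788))/(-1581814) + (5 + (365 - (435 + 29*(-9))))²/710619)) = √(1925299 + ((364 - 260040)*(-1/1581814) + (5 + (365 - (435 - 261)))²*(1/710619))) = √(1925299 + (-259676*(-1/1581814) + (5 + (365 - 1*174))²*(1/710619))) = √(1925299 + (129838/790907 + (5 + (365 - 174))²*(1/710619))) = √(1925299 + (129838/790907 + (5 + 191)²*(1/710619))) = √(1925299 + (129838/790907 + 196²*(1/710619))) = √(1925299 + (129838/790907 + 38416*(1/710619))) = √(1925299 + (129838/790907 + 5488/101517)) = √(1925299 + 1347789374/6176192763) = √(11891019098200511/6176192763) = √73441226099000782361101893/6176192763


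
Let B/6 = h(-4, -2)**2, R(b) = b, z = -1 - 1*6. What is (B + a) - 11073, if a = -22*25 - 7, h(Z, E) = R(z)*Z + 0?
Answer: -6926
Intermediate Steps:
z = -7 (z = -1 - 6 = -7)
h(Z, E) = -7*Z (h(Z, E) = -7*Z + 0 = -7*Z)
a = -557 (a = -550 - 7 = -557)
B = 4704 (B = 6*(-7*(-4))**2 = 6*28**2 = 6*784 = 4704)
(B + a) - 11073 = (4704 - 557) - 11073 = 4147 - 11073 = -6926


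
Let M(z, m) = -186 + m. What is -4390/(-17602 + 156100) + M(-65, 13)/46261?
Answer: -113522972/3203527989 ≈ -0.035437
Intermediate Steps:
-4390/(-17602 + 156100) + M(-65, 13)/46261 = -4390/(-17602 + 156100) + (-186 + 13)/46261 = -4390/138498 - 173*1/46261 = -4390*1/138498 - 173/46261 = -2195/69249 - 173/46261 = -113522972/3203527989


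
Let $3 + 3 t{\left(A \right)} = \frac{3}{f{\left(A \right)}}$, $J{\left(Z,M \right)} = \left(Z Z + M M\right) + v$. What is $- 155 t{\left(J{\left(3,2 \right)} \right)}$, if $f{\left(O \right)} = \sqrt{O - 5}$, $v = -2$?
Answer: $155 - \frac{155 \sqrt{6}}{6} \approx 91.722$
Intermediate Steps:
$f{\left(O \right)} = \sqrt{-5 + O}$
$J{\left(Z,M \right)} = -2 + M^{2} + Z^{2}$ ($J{\left(Z,M \right)} = \left(Z Z + M M\right) - 2 = \left(Z^{2} + M^{2}\right) - 2 = \left(M^{2} + Z^{2}\right) - 2 = -2 + M^{2} + Z^{2}$)
$t{\left(A \right)} = -1 + \frac{1}{\sqrt{-5 + A}}$ ($t{\left(A \right)} = -1 + \frac{3 \frac{1}{\sqrt{-5 + A}}}{3} = -1 + \frac{1}{\sqrt{-5 + A}}$)
$- 155 t{\left(J{\left(3,2 \right)} \right)} = - 155 \left(-1 + \frac{1}{\sqrt{-5 + \left(-2 + 2^{2} + 3^{2}\right)}}\right) = - 155 \left(-1 + \frac{1}{\sqrt{-5 + \left(-2 + 4 + 9\right)}}\right) = - 155 \left(-1 + \frac{1}{\sqrt{-5 + 11}}\right) = - 155 \left(-1 + \frac{1}{\sqrt{6}}\right) = - 155 \left(-1 + \frac{\sqrt{6}}{6}\right) = 155 - \frac{155 \sqrt{6}}{6}$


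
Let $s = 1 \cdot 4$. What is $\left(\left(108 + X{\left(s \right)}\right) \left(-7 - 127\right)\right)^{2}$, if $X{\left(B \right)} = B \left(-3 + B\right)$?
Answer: $225240064$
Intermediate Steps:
$s = 4$
$\left(\left(108 + X{\left(s \right)}\right) \left(-7 - 127\right)\right)^{2} = \left(\left(108 + 4 \left(-3 + 4\right)\right) \left(-7 - 127\right)\right)^{2} = \left(\left(108 + 4 \cdot 1\right) \left(-134\right)\right)^{2} = \left(\left(108 + 4\right) \left(-134\right)\right)^{2} = \left(112 \left(-134\right)\right)^{2} = \left(-15008\right)^{2} = 225240064$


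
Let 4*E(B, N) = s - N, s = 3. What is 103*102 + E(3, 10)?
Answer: 42017/4 ≈ 10504.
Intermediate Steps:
E(B, N) = ¾ - N/4 (E(B, N) = (3 - N)/4 = ¾ - N/4)
103*102 + E(3, 10) = 103*102 + (¾ - ¼*10) = 10506 + (¾ - 5/2) = 10506 - 7/4 = 42017/4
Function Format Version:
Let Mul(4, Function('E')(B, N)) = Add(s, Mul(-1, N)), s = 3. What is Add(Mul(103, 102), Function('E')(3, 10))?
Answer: Rational(42017, 4) ≈ 10504.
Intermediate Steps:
Function('E')(B, N) = Add(Rational(3, 4), Mul(Rational(-1, 4), N)) (Function('E')(B, N) = Mul(Rational(1, 4), Add(3, Mul(-1, N))) = Add(Rational(3, 4), Mul(Rational(-1, 4), N)))
Add(Mul(103, 102), Function('E')(3, 10)) = Add(Mul(103, 102), Add(Rational(3, 4), Mul(Rational(-1, 4), 10))) = Add(10506, Add(Rational(3, 4), Rational(-5, 2))) = Add(10506, Rational(-7, 4)) = Rational(42017, 4)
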